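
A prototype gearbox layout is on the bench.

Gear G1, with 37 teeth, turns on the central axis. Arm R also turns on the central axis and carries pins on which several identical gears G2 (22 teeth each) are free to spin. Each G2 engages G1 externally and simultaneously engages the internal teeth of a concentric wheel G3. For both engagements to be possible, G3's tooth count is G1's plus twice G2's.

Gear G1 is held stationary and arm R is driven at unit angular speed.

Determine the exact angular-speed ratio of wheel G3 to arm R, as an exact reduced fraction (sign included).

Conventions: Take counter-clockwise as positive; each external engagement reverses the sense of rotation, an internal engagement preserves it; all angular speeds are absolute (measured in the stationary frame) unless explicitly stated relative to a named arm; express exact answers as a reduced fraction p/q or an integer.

118/81

planetary set (37T centre, 22T on arm, 81T internal) — Willis relation
ring teeth: 37 + 2·22 = 81
37(ω_sun−ω_arm) = −81(ω_ring−ω_arm),  ω_sun = 0, ω_arm = 1
ω_ring = 1 − (37/81)(0−1) = 118/81
ω_out/ω_in = 118/81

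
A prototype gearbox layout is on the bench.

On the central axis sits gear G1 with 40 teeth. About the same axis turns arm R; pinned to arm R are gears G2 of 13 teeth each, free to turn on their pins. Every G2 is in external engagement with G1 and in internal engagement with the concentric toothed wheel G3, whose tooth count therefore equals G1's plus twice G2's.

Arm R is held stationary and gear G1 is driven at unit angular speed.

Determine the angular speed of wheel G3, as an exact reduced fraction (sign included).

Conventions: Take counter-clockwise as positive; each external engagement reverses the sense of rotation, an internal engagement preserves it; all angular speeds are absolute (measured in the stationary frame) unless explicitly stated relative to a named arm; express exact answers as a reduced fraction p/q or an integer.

-20/33

planetary set (40T centre, 13T on arm, 66T internal) — Willis relation
ring teeth: 40 + 2·13 = 66
40(ω_sun−ω_arm) = −66(ω_ring−ω_arm),  ω_arm = 0, ω_sun = 1
ω_ring = 0 − (40/66)(1−0) = -20/33
exact speed ratio = -20/33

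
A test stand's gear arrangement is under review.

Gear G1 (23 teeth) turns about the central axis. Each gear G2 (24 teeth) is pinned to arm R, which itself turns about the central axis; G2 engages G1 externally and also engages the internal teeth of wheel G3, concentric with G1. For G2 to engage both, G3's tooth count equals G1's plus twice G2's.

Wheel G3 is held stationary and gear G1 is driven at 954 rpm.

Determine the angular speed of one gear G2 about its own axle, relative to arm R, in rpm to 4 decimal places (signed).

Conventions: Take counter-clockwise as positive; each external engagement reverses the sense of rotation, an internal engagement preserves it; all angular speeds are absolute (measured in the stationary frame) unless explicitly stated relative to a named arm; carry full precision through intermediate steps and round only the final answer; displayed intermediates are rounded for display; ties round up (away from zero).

-690.5505 rpm

class = planetary set [G3 = 23+2·24 = 71; Willis about the carrier]
normalise by the input: solve with ω_sun = 1, then scale by 954 rpm
ring teeth: 23 + 2·24 = 71
23(ω_sun−ω_arm) = −71(ω_ring−ω_arm),  ω_ring = 0, ω_sun = 1
23(1−ω_arm) = −71(0−ω_arm)  ⇒  94·ω_arm = 23  ⇒  ω_arm = 23/94
sun–planet mesh: 23·(1−23/94) = −24·(ω_p−ω_arm)  ⇒  ω_p−ω_arm = -1633/2256
scale: ω_p−ω_arm = -1633/2256 × 954 rpm = -690.5505 rpm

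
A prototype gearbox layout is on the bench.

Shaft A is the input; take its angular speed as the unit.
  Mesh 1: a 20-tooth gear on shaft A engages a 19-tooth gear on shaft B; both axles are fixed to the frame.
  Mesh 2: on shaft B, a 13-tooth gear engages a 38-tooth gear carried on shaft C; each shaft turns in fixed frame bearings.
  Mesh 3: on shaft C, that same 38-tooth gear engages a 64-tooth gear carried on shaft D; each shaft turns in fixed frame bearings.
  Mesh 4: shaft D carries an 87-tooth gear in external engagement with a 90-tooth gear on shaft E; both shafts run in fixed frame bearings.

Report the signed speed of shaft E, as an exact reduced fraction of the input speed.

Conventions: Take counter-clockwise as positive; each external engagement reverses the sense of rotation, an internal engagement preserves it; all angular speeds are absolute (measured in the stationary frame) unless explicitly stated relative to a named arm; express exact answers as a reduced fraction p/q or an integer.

377/1824

4-mesh fixed-axis compound train (all bearings frame-fixed)
mesh 1 [20T→19T]: |ω|/ω_in = 1×20/19 = 20/19, sense flips to −
mesh 2 [13T→38T]: |ω|/ω_in = (20/19)×13/38 = 130/361, sense flips to +
mesh 3 [38T→64T]: |ω|/ω_in = (130/361)×38/64 = 65/304, sense flips to −
mesh 4 [87T→90T]: |ω|/ω_in = (65/304)×87/90 = 377/1824, sense flips to +
signed output speed (× input speed) = 377/1824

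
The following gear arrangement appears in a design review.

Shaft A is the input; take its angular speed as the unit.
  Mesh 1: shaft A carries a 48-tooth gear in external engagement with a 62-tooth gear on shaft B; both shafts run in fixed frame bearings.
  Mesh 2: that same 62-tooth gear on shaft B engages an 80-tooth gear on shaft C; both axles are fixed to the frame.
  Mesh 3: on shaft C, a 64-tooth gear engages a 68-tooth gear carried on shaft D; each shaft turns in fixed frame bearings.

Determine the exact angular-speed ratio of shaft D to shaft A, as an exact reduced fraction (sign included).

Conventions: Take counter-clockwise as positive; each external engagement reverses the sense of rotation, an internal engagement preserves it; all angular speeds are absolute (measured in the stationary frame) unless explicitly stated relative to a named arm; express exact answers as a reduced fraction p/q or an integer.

-48/85

class = fixed-axis compound train [3 meshes; 3 ratios multiply, 3 sense flips]
mesh 1 [48T→62T]: running ratio 24/31, sense −
mesh 2 [62T→80T]: running ratio 3/5, sense +
mesh 3 [64T→68T]: running ratio 48/85, sense −
ω_out/ω_in = -48/85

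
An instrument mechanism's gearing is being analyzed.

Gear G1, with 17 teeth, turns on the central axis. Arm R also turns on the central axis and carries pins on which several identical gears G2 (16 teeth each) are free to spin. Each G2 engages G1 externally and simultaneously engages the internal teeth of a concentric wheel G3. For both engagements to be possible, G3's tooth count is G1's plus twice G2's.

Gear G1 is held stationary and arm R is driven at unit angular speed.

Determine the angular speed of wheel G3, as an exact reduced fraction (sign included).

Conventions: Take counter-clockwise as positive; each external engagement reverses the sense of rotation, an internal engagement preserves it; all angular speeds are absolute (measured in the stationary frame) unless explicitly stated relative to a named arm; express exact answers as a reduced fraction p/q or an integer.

66/49

class = planetary set [G3 = 17+2·16 = 49; Willis about the carrier]
ring teeth: 17 + 2·16 = 49
17(ω_sun−ω_arm) = −49(ω_ring−ω_arm),  ω_sun = 0, ω_arm = 1
ω_ring = 1 − (17/49)(0−1) = 66/49
exact speed ratio = 66/49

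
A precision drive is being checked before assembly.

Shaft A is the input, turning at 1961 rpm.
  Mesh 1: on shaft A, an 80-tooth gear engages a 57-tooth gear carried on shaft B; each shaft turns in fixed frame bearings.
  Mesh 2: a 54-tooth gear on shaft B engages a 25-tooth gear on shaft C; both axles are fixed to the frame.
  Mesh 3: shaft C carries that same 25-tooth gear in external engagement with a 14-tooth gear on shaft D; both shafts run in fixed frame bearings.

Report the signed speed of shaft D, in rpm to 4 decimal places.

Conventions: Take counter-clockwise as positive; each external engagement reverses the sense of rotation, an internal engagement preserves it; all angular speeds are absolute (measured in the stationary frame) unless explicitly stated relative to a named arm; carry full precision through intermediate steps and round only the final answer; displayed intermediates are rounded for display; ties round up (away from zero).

recognized (4 fixed axles, 3 meshes): fixed-axis compound train
mesh 1 [80T→57T]: ω = 1961.0000×80/57 = 2752.2807 rpm, sense flips to −
mesh 2 [54T→25T]: ω = 2752.2807×54/25 = 5944.9263 rpm, sense flips to +
mesh 3 [25T→14T]: ω = 5944.9263×25/14 = 10615.9398 rpm, sense flips to −
signed output speed = -10615.9398 rpm

-10615.9398 rpm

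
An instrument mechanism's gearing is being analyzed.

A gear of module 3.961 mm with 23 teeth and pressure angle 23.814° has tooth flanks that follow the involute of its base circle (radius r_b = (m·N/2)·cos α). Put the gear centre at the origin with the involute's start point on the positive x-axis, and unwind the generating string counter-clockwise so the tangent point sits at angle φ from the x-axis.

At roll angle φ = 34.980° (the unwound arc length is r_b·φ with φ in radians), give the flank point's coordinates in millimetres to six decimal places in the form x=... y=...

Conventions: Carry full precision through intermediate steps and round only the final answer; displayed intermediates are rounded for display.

x=48.730886 y=3.044763

single-mesh involute tooth geometry (23T wheel at module 3.961)
pitch radius r_p = m·N/2 = 3.961·23/2 = 45.551500
base radius r_b = r_p·cos α = 45.551500·cos 23.814° = 41.673292
roll angle φ = 34.980° = 0.61051617 rad
x = r_b·(cos φ + φ·sin φ) = 48.730886
y = r_b·(sin φ − φ·cos φ) = 3.044763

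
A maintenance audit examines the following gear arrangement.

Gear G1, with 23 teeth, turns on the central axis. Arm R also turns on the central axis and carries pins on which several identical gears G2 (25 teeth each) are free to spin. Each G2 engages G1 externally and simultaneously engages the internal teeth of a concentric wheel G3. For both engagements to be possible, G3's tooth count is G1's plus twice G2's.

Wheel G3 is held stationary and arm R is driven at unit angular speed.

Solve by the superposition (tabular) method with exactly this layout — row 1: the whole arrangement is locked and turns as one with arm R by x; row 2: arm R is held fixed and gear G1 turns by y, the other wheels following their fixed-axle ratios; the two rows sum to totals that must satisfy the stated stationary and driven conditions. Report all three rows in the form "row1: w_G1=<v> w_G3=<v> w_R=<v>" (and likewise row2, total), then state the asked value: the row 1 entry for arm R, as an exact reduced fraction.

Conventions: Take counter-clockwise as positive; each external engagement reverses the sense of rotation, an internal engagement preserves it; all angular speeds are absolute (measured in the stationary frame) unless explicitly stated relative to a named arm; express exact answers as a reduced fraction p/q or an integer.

planetary set (23T centre, 25T on arm, 73T internal) — Willis relation
row 1: whole set turns with the arm by x
row 2 (arm held, sun turns y): ω_ring = −(23/73)·y, ω_arm = 0
boundary: total ω_ring = x − (23/73)·y = 0 and total ω_arm = x = 1  ⇒  y = 73/23, x = 1
row 2 ring = −(23/73)·73/23 = -1
totals (row 1 + row 2): sun 1 + 73/23 = 96/23, ring 1 + (-1) = 0, arm 1 + 0 = 1
asked cell (row1, arm) = 1

row1: w_G1=1 w_G3=1 w_R=1
row2: w_G1=73/23 w_G3=-1 w_R=0
total: w_G1=96/23 w_G3=0 w_R=1
asked value: 1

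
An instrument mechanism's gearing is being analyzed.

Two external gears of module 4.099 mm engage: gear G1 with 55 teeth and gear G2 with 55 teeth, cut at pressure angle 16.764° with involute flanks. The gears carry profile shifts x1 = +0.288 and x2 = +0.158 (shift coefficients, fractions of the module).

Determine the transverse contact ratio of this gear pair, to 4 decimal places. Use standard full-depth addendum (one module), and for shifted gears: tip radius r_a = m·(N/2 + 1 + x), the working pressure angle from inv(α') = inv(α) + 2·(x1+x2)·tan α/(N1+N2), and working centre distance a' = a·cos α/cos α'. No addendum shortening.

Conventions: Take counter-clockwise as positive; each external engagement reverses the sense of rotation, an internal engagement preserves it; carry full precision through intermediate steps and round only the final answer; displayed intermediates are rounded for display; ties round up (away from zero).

1.8809

class = single-mesh tooth geometry [involute pair 55T × 55T, m = 4.099]
base radii: r_b1 = 107.931897, r_b2 = 107.931897
tip radii: r_a1 = 118.002012, r_a2 = 117.469142
inv(α') = inv(16.764°) + 2·(+0.288+0.158)·tan α/(55+55) = 0.01108806  ⇒  α' = 18.17596°
a' = a·cos α / cos α' = 225.4450·cos 16.764°/cos 18.17596° = 227.200413
action lengths: √(r_a1²−r_b1²) = 47.698852, √(r_a2²−r_b2²) = 46.364911
base pitch p_b = π·m·cos α = 12.330111
CR = (47.698852 + 46.364911 − 227.200413·sin 18.17596°)/12.330111 = 1.880899
contact ratio ≈ 1.8809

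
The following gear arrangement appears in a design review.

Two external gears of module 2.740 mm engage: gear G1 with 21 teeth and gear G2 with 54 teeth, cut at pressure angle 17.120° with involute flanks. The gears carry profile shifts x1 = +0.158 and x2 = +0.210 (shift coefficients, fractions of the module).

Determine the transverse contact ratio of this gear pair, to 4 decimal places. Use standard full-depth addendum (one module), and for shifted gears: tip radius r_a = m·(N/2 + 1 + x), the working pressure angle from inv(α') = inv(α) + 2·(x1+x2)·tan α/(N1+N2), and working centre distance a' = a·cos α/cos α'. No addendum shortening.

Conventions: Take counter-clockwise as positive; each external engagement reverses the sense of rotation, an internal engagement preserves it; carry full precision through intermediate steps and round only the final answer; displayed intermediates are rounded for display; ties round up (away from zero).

1.7171

recognized (one external pair, fixed centres): single-mesh tooth geometry, m = 2.740, N1 = 21, N2 = 54
base radii: r_b1 = 27.495210, r_b2 = 70.701970
tip radii: r_a1 = 31.942920, r_a2 = 77.295400
inv(α') = inv(17.120°) + 2·(+0.158+0.210)·tan α/(21+54) = 0.01224467  ⇒  α' = 18.76969°
a' = a·cos α / cos α' = 102.7500·cos 17.120°/cos 18.76969° = 103.712661
action lengths: √(r_a1²−r_b1²) = 16.259260, √(r_a2²−r_b2²) = 31.237963
base pitch p_b = π·m·cos α = 8.226548
CR = (16.259260 + 31.237963 − 103.712661·sin 18.76969°)/8.226548 = 1.717140
contact ratio ≈ 1.7171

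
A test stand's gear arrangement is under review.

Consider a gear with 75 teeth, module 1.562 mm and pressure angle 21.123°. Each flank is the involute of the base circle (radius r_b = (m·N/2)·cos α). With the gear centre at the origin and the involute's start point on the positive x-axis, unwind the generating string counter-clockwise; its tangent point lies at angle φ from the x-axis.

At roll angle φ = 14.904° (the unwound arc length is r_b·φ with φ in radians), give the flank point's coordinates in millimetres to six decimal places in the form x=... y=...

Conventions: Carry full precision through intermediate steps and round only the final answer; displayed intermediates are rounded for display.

single-mesh involute tooth geometry (75T wheel at module 1.562)
pitch radius r_p = m·N/2 = 1.562·75/2 = 58.575000
base radius r_b = r_p·cos α = 58.575000·cos 21.123° = 54.639284
roll angle φ = 14.904° = 0.26012387 rad
x = r_b·(cos φ + φ·sin φ) = 56.456699
y = r_b·(sin φ − φ·cos φ) = 0.318407

x=56.456699 y=0.318407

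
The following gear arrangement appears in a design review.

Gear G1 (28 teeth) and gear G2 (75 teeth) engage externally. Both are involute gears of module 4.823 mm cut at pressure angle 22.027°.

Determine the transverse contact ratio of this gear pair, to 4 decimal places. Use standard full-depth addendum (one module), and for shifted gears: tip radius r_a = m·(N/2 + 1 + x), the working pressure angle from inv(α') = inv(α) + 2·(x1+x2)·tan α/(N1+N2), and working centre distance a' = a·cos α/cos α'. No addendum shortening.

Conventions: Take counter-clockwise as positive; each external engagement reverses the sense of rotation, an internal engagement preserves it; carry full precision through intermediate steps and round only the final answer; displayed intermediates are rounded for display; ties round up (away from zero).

1.6322

topology: single-mesh involute geometry — m = 4.823, 28T/75T pair
base radii: r_b1 = 62.593382, r_b2 = 167.660844
tip radii: r_a1 = 72.345000, r_a2 = 185.685500
no profile shift: α' = α, a' = a
action lengths: √(r_a1²−r_b1²) = 36.274889, √(r_a2²−r_b2²) = 79.805679
base pitch p_b = π·m·cos α = 14.045922
CR = (36.274889 + 79.805679 − 248.384500·sin 22.02700°)/14.045922 = 1.632188
contact ratio ≈ 1.6322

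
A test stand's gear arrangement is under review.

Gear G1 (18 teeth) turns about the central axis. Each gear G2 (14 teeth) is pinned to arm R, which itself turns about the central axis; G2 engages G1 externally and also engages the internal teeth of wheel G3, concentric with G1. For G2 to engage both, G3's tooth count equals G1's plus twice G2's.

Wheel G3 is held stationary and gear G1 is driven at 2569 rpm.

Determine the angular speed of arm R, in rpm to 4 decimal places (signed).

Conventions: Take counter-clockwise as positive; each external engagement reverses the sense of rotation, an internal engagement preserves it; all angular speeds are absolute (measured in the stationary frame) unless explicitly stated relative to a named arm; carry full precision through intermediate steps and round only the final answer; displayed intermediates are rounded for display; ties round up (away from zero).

+722.5313 rpm

planetary set (18T centre, 14T on arm, 46T internal) — Willis relation
normalise by the input: solve with ω_sun = 1, then scale by 2569 rpm
ring teeth: 18 + 2·14 = 46
18(ω_sun−ω_arm) = −46(ω_ring−ω_arm),  ω_ring = 0, ω_sun = 1
18(1−ω_arm) = −46(0−ω_arm)  ⇒  64·ω_arm = 18  ⇒  ω_arm = 9/32
scale: ω_arm = 9/32 × 2569 rpm = +722.5313 rpm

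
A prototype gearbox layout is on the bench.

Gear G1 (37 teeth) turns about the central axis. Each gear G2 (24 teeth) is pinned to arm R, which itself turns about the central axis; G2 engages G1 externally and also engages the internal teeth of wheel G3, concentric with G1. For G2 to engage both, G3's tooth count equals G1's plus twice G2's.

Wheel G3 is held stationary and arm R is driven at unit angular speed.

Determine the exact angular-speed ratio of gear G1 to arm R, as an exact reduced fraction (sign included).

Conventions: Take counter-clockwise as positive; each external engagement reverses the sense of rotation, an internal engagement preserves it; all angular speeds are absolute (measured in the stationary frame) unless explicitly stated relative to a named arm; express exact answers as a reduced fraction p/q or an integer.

122/37

topology: planetary set — G1 37T / G2 24T / G3 85T, arm = carrier (Willis)
ring teeth: 37 + 2·24 = 85
37(ω_sun−ω_arm) = −85(ω_ring−ω_arm),  ω_ring = 0, ω_arm = 1
ω_sun = 1 − (85/37)(0−1) = 122/37
ω_out/ω_in = 122/37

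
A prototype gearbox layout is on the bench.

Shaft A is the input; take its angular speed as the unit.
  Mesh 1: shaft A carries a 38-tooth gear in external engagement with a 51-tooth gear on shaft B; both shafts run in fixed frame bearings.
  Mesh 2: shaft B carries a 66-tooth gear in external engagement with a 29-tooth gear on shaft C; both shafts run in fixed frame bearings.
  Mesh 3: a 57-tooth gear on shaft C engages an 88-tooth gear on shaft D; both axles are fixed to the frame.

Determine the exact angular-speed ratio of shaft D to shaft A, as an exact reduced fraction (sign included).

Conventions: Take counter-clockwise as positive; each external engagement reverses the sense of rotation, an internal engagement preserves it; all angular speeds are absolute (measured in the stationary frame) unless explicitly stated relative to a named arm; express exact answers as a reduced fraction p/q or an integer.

-1083/986

class = fixed-axis compound train [3 meshes; 3 ratios multiply, 3 sense flips]
mesh 1 [38T→51T]: running ratio 38/51, sense −
mesh 2 [66T→29T]: running ratio 836/493, sense +
mesh 3 [57T→88T]: running ratio 1083/986, sense −
ω_out/ω_in = -1083/986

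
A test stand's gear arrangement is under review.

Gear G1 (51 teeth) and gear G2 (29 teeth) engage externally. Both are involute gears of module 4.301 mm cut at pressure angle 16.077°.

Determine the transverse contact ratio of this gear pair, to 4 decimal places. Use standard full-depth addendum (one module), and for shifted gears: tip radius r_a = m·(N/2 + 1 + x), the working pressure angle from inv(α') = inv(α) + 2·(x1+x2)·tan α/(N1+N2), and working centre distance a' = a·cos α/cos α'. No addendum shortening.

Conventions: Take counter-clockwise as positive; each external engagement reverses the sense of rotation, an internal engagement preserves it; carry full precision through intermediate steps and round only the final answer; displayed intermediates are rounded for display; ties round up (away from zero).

1.9237

recognized (one external pair, fixed centres): single-mesh tooth geometry, m = 4.301, N1 = 51, N2 = 29
base radii: r_b1 = 105.386135, r_b2 = 59.925449
tip radii: r_a1 = 113.976500, r_a2 = 66.665500
no profile shift: α' = α, a' = a
action lengths: √(r_a1²−r_b1²) = 43.409735, √(r_a2²−r_b2²) = 29.210091
base pitch p_b = π·m·cos α = 12.983541
CR = (43.409735 + 29.210091 − 172.040000·sin 16.07700°)/12.983541 = 1.923741
contact ratio ≈ 1.9237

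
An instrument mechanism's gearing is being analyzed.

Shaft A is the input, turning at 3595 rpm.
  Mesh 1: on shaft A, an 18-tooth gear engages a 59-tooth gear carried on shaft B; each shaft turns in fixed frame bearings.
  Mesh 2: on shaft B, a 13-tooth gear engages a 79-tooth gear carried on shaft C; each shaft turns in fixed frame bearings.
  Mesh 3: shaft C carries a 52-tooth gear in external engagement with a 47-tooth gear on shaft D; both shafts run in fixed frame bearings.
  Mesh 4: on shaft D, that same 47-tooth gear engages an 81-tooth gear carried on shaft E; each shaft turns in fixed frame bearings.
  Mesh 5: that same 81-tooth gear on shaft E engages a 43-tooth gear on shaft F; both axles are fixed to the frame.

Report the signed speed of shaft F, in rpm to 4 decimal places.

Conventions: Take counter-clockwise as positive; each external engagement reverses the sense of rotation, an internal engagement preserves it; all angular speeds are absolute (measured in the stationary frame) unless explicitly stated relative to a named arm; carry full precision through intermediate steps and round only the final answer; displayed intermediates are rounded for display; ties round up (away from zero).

-218.2582 rpm

recognized (6 fixed axles, 5 meshes): fixed-axis compound train
mesh 1 [18T→59T]: ω = 3595.0000×18/59 = 1096.7797 rpm, sense flips to −
mesh 2 [13T→79T]: ω = 1096.7797×13/79 = 180.4827 rpm, sense flips to +
mesh 3 [52T→47T]: ω = 180.4827×52/47 = 199.6830 rpm, sense flips to −
mesh 4 [47T→81T]: ω = 199.6830×47/81 = 115.8655 rpm, sense flips to +
mesh 5 [81T→43T]: ω = 115.8655×81/43 = 218.2582 rpm, sense flips to −
signed output speed = -218.2582 rpm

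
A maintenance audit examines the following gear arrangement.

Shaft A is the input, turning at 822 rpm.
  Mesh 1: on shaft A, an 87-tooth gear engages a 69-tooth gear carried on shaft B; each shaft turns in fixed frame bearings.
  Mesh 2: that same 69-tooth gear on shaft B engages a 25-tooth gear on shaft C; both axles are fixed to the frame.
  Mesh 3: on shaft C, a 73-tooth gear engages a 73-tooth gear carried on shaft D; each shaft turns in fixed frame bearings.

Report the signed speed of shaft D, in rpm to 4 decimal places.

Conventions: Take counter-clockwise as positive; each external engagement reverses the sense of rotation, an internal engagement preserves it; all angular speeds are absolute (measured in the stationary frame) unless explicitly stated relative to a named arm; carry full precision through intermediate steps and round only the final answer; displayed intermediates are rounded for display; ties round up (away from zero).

3-mesh fixed-axis compound train (all bearings frame-fixed)
mesh 1 [87T→69T]: ω = 822.0000×87/69 = 1036.4348 rpm, sense flips to −
mesh 2 [69T→25T]: ω = 1036.4348×69/25 = 2860.5600 rpm, sense flips to +
mesh 3 [73T→73T]: ω = 2860.5600×73/73 = 2860.5600 rpm, sense flips to −
signed output speed = -2860.5600 rpm

-2860.5600 rpm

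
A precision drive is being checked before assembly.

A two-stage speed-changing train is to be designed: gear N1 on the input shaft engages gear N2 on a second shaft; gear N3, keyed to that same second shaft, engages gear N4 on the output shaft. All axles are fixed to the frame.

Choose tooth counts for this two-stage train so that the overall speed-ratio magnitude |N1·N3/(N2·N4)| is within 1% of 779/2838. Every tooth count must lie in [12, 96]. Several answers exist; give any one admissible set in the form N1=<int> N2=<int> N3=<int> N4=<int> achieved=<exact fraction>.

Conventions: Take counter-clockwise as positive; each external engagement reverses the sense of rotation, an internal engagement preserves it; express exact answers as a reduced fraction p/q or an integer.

class = fixed-axis compound train [2-stage, 779/2838 wanted]
target = 779/2838 in lowest terms: an exact hit needs N1·N3 = k·779 and N2·N4 = k·2838 for one integer k, every count in [12, 96]; additionally prefer no 1:1 stage (N1 ≠ N2, N3 ≠ N4)
k = 1: N1·N3 = 779 = 19·41, N2·N4 = 2838 = 33·86
achieved = 19·41/(33·86) = 779/2838; |achieved − target| = 0 ≤ 779/283800 ✓

N1=19 N2=33 N3=41 N4=86 achieved=779/2838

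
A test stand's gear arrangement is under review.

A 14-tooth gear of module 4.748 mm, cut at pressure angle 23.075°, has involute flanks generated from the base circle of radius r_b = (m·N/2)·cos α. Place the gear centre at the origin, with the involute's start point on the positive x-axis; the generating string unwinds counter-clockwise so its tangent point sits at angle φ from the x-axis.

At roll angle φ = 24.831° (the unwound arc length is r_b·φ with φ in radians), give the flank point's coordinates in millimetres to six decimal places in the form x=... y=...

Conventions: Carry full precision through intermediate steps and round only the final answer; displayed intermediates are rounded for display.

class = single-mesh tooth geometry [base-circle involute, m = 4.748, 14T]
pitch radius r_p = m·N/2 = 4.748·14/2 = 33.236000
base radius r_b = r_p·cos α = 33.236000·cos 23.075° = 30.576874
roll angle φ = 24.831° = 0.43338271 rad
x = r_b·(cos φ + φ·sin φ) = 33.314926
y = r_b·(sin φ − φ·cos φ) = 0.814156

x=33.314926 y=0.814156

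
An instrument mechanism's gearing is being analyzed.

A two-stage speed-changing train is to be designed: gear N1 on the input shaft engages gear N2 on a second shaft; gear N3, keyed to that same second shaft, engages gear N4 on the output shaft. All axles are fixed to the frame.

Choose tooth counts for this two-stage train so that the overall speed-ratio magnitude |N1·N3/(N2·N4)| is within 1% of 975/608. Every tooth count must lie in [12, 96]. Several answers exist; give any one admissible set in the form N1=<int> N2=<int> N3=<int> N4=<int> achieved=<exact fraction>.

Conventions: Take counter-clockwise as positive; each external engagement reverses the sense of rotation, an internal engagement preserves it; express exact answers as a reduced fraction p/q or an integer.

N1=13 N2=16 N3=75 N4=38 achieved=975/608

2-stage fixed-axis compound train for ratio 975/608
target = 975/608 in lowest terms: an exact hit needs N1·N3 = k·975 and N2·N4 = k·608 for one integer k, every count in [12, 96]; additionally prefer no 1:1 stage (N1 ≠ N2, N3 ≠ N4)
k = 1: N1·N3 = 975 = 13·75, N2·N4 = 608 = 16·38
achieved = 13·75/(16·38) = 975/608; |achieved − target| = 0 ≤ 39/2432 ✓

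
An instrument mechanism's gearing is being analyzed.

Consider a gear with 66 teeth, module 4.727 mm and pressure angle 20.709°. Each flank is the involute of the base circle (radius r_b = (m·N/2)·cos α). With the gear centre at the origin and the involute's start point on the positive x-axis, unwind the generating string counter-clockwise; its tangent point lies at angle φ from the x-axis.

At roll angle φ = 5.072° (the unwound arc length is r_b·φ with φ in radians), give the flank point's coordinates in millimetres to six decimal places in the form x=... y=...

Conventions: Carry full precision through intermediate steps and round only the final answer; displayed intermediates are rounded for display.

x=146.482776 y=0.033713

topology: single-mesh involute geometry — m = 4.727, N = 66
pitch radius r_p = m·N/2 = 4.727·66/2 = 155.991000
base radius r_b = r_p·cos α = 155.991000·cos 20.709° = 145.912187
roll angle φ = 5.072° = 0.08852310 rad
x = r_b·(cos φ + φ·sin φ) = 146.482776
y = r_b·(sin φ − φ·cos φ) = 0.033713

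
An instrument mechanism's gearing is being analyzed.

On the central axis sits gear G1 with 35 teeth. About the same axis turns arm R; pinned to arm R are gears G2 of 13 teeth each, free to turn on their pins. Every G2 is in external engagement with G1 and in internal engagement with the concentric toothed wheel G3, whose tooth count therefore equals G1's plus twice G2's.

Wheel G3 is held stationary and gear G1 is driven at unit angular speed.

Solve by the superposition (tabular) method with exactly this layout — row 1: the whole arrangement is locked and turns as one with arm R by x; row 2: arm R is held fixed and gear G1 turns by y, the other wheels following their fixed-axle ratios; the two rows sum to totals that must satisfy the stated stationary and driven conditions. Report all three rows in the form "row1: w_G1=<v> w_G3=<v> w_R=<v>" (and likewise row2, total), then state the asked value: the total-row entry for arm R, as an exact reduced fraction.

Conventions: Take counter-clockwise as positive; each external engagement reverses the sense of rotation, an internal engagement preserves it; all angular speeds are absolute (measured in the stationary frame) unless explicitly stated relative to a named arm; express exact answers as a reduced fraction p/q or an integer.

topology: planetary set — G1 35T / G2 13T / G3 61T, arm = carrier (Willis)
superposition row 1 [locked train]: every member turns x
row 2 — arm fixed, fixed-axis ratios: sun y, ring −(35/61)·y, arm 0
boundary: total ω_ring = x − (35/61)·y = 0 and total ω_sun = x + y = 1  ⇒  y = 61/96, x = 35/96
row 2 ring = −(35/61)·61/96 = -35/96
totals (row 1 + row 2): sun 35/96 + 61/96 = 1, ring 35/96 + (-35/96) = 0, arm 35/96 + 0 = 35/96
asked cell (total, arm) = 35/96

row1: w_G1=35/96 w_G3=35/96 w_R=35/96
row2: w_G1=61/96 w_G3=-35/96 w_R=0
total: w_G1=1 w_G3=0 w_R=35/96
asked value: 35/96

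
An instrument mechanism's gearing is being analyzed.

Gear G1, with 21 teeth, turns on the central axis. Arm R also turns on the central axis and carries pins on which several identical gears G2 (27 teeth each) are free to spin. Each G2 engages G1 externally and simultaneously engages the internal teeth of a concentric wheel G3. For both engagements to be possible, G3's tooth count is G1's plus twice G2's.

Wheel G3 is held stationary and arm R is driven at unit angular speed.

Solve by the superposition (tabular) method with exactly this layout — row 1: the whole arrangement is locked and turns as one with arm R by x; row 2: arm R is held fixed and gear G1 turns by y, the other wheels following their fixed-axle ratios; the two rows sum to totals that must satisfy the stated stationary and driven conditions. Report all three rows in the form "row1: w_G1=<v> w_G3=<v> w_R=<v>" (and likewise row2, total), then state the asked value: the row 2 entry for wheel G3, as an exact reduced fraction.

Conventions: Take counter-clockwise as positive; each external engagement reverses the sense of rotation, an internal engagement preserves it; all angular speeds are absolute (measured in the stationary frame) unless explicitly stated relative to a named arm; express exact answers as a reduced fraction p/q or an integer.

recognized (axles ride arm R): planetary set, 21/27/75 teeth
superposition row 1 [locked train]: every member turns x
row 2: sun turns y, ring = −(21/75)·y, arm 0
boundary: total ω_ring = x − (21/75)·y = 0 and total ω_arm = x = 1  ⇒  y = 25/7, x = 1
row 2 ring = −(21/75)·25/7 = -1
totals (row 1 + row 2): sun 1 + 25/7 = 32/7, ring 1 + (-1) = 0, arm 1 + 0 = 1
asked cell (row2, ring) = -1

row1: w_G1=1 w_G3=1 w_R=1
row2: w_G1=25/7 w_G3=-1 w_R=0
total: w_G1=32/7 w_G3=0 w_R=1
asked value: -1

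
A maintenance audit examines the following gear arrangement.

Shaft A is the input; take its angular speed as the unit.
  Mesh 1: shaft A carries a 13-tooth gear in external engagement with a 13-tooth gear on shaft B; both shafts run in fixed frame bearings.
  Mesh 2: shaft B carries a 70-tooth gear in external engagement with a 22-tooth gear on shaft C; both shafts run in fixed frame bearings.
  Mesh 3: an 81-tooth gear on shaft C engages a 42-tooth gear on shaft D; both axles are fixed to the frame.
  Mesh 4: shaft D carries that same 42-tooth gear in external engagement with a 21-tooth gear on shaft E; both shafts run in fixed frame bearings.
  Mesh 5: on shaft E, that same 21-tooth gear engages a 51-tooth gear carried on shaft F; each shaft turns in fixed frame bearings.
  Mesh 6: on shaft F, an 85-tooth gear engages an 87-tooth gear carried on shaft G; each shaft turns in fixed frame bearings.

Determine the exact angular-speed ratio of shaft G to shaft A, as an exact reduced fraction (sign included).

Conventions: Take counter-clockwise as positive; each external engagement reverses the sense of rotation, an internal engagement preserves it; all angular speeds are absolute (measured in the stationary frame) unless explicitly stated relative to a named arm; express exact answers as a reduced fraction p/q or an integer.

1575/319

class = fixed-axis compound train [6 meshes; 6 ratios multiply, 6 sense flips]
mesh 1 [13T→13T]: running ratio 1, sense −
mesh 2 [70T→22T]: running ratio 35/11, sense +
mesh 3 [81T→42T]: running ratio 135/22, sense −
mesh 4 [42T→21T]: running ratio 135/11, sense +
mesh 5 [21T→51T]: running ratio 945/187, sense −
mesh 6 [85T→87T]: running ratio 1575/319, sense +
ω_out/ω_in = 1575/319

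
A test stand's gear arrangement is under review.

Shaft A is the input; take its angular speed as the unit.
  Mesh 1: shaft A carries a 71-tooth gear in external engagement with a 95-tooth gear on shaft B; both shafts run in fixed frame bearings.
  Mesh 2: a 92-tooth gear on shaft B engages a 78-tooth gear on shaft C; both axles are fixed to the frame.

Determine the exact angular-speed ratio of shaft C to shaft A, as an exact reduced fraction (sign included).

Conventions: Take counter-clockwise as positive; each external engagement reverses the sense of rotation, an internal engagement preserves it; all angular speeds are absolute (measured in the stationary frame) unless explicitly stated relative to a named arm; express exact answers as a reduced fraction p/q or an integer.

class = fixed-axis compound train [2 meshes; 2 ratios multiply, 2 sense flips]
mesh 1 [71T→95T]: running ratio 71/95, sense −
mesh 2 [92T→78T]: running ratio 3266/3705, sense +
ω_out/ω_in = 3266/3705

3266/3705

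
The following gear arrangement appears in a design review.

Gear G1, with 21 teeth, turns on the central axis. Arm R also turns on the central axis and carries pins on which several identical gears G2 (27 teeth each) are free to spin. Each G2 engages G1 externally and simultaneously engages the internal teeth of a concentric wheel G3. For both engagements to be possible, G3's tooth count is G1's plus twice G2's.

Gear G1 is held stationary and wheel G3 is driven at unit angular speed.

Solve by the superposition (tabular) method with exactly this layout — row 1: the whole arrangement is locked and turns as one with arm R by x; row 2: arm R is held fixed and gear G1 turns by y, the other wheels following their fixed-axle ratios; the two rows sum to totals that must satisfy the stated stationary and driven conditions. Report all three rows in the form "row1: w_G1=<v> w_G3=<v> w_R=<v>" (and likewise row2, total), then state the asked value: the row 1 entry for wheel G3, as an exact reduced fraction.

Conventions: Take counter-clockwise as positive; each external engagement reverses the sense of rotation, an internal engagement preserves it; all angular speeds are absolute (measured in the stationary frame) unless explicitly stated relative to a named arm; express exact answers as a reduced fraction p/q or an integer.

recognized (axles ride arm R): planetary set, 21/27/75 teeth
row 1 — lock + rotate with arm: ω_sun = ω_ring = ω_arm = x
row 2: sun turns y, ring = −(21/75)·y, arm 0
boundary: total ω_sun = x + y = 0 and total ω_ring = x − (21/75)·y = 1  ⇒  y = -25/32, x = 25/32
row 2 ring = −(21/75)·(-25/32) = 7/32
totals (row 1 + row 2): sun 25/32 + (-25/32) = 0, ring 25/32 + 7/32 = 1, arm 25/32 + 0 = 25/32
asked cell (row1, ring) = 25/32

row1: w_G1=25/32 w_G3=25/32 w_R=25/32
row2: w_G1=-25/32 w_G3=7/32 w_R=0
total: w_G1=0 w_G3=1 w_R=25/32
asked value: 25/32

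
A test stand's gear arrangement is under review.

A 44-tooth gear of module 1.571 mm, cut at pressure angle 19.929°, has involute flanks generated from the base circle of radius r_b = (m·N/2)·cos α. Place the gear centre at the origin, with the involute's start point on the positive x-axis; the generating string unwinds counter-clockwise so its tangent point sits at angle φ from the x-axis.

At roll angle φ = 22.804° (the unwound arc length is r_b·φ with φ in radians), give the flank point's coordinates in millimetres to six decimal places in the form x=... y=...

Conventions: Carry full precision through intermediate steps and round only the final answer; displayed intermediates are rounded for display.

recognized (one wheel, involute flank): single-mesh tooth geometry, m = 1.571, N = 44
pitch radius r_p = m·N/2 = 1.571·44/2 = 34.562000
base radius r_b = r_p·cos α = 34.562000·cos 19.929° = 32.492280
roll angle φ = 22.804° = 0.39800488 rad
x = r_b·(cos φ + φ·sin φ) = 34.964773
y = r_b·(sin φ − φ·cos φ) = 0.672092

x=34.964773 y=0.672092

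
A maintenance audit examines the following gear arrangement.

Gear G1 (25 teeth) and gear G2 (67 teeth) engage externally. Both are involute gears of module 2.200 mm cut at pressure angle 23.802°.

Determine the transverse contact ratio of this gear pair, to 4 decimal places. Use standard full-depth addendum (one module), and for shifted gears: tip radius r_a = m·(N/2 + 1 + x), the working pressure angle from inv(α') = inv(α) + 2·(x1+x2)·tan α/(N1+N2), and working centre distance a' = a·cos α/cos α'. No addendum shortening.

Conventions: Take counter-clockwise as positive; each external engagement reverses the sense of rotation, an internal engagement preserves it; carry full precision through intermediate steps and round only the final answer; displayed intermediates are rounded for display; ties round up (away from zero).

1.5462

single-mesh involute tooth geometry (25T engaging 67T at module 2.200)
base radii: r_b1 = 25.161003, r_b2 = 67.431489
tip radii: r_a1 = 29.700000, r_a2 = 75.900000
no profile shift: α' = α, a' = a
action lengths: √(r_a1²−r_b1²) = 15.780174, √(r_a2²−r_b2²) = 34.839694
base pitch p_b = π·m·cos α = 6.323650
CR = (15.780174 + 34.839694 − 101.200000·sin 23.80200°)/6.323650 = 1.546235
contact ratio ≈ 1.5462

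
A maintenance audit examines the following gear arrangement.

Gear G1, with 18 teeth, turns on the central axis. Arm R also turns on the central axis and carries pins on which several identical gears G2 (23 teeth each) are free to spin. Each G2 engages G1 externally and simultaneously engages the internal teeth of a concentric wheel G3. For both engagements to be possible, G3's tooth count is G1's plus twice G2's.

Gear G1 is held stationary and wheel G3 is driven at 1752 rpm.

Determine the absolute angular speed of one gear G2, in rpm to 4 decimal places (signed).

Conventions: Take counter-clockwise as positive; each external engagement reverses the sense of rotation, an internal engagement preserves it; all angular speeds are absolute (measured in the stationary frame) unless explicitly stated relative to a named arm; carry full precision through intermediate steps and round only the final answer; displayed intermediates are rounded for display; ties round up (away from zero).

planetary set (18T centre, 23T on arm, 64T internal) — Willis relation
normalise by the input: solve with ω_ring = 1, then scale by 1752 rpm
ring teeth: 18 + 2·23 = 64
18(ω_sun−ω_arm) = −64(ω_ring−ω_arm),  ω_sun = 0, ω_ring = 1
18(0−ω_arm) = −64(1−ω_arm)  ⇒  82·ω_arm = 64  ⇒  ω_arm = 32/41
sun–planet mesh: 18·(0−32/41) = −23·(ω_p−ω_arm)  ⇒  ω_p−ω_arm = 576/943
ω_p = 32/41 + 576/943 = 32/23
scale: ω_p = 32/23 × 1752 rpm = +2437.5652 rpm

+2437.5652 rpm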